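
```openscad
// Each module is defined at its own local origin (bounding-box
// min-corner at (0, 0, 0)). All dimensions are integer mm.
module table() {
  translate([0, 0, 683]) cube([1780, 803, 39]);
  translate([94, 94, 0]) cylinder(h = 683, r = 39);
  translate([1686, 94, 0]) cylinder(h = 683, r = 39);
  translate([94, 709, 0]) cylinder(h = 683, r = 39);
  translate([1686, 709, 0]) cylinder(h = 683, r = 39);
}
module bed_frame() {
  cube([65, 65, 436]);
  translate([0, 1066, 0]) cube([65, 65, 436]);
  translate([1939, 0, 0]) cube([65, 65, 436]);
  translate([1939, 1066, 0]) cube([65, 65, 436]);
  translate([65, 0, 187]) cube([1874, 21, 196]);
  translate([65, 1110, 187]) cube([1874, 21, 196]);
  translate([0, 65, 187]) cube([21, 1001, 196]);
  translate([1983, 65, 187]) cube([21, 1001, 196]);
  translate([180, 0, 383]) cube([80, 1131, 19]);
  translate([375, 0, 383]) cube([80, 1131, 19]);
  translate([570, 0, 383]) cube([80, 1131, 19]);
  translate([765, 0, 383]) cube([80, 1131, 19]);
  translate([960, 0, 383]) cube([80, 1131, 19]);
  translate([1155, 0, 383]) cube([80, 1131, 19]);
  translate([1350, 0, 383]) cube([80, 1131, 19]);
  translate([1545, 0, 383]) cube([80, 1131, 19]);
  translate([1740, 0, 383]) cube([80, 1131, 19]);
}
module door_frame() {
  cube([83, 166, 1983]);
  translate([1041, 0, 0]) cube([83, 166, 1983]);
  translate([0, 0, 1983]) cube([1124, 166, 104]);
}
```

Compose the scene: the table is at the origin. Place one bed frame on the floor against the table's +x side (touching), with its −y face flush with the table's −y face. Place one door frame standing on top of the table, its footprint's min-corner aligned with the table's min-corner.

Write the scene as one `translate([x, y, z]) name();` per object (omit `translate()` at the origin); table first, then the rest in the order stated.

table();
translate([1780, 0, 0]) bed_frame();
translate([0, 0, 722]) door_frame();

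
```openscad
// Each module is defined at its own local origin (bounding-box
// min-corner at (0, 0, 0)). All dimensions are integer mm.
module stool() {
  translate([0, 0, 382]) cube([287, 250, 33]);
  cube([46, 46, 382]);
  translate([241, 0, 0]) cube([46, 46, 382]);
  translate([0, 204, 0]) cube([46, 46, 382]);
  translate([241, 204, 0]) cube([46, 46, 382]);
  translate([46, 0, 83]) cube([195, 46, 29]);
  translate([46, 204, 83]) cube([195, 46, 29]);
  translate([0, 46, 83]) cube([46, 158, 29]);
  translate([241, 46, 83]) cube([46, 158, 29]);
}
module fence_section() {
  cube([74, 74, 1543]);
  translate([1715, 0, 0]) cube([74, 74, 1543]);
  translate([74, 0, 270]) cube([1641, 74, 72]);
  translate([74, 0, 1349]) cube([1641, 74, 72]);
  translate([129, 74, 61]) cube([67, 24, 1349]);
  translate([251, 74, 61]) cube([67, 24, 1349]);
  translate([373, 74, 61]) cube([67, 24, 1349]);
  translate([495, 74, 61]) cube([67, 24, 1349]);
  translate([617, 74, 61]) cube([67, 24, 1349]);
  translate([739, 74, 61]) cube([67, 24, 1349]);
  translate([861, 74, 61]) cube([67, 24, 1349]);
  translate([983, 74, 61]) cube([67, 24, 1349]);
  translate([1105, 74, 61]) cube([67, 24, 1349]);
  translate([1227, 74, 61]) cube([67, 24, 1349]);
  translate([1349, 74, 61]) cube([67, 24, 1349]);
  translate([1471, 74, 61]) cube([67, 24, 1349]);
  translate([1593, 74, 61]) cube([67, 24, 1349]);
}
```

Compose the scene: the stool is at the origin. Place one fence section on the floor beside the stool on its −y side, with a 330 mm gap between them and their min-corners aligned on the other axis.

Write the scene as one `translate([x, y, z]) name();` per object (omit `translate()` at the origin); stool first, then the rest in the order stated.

stool();
translate([0, -428, 0]) fence_section();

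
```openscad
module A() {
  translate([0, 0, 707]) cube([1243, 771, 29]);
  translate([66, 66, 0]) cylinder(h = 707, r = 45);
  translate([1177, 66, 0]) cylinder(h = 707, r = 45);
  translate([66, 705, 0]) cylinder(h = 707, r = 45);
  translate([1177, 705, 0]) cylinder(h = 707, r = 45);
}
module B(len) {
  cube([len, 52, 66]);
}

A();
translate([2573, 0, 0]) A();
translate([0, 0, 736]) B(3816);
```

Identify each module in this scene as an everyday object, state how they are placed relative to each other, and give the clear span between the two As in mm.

A is a table. B is a beam. A beam spans the tops of two tables. The clear span between the two tables is 1330 mm.

Second table starts at x = 2573; first ends at x = 1243; clear span = 2573 − 1243 = 1330 mm.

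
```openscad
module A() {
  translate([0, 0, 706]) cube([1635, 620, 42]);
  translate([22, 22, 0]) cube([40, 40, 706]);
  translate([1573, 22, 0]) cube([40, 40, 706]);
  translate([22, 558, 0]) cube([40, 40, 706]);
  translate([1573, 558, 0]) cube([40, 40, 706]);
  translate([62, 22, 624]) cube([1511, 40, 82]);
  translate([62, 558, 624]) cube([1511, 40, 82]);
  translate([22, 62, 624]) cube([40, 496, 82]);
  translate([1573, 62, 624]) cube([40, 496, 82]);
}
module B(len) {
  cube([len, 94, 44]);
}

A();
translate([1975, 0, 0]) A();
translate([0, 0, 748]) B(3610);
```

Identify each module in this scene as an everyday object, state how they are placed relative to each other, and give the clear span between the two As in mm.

Second table starts at x = 1975; first ends at x = 1635; clear span = 1975 − 1635 = 340 mm.

A is a table. B is a beam. A beam spans the tops of two tables. The clear span between the two tables is 340 mm.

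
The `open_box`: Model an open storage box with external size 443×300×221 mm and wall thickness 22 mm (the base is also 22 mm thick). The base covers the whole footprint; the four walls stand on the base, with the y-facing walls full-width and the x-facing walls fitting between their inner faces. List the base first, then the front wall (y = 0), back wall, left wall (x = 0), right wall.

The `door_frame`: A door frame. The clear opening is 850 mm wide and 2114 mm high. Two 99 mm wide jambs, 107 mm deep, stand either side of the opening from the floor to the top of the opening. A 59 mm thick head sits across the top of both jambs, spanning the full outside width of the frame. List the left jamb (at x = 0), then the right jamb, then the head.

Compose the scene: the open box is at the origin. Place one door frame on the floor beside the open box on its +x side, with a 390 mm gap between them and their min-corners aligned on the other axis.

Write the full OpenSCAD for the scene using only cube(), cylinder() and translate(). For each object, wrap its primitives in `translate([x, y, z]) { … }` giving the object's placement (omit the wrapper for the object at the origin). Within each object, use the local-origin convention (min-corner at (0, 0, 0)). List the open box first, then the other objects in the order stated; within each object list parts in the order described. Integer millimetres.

cube([443, 300, 22]);
translate([0, 0, 22]) cube([443, 22, 199]);
translate([0, 278, 22]) cube([443, 22, 199]);
translate([0, 22, 22]) cube([22, 256, 199]);
translate([421, 22, 22]) cube([22, 256, 199]);
translate([833, 0, 0]) {
  cube([99, 107, 2114]);
  translate([949, 0, 0]) cube([99, 107, 2114]);
  translate([0, 0, 2114]) cube([1048, 107, 59]);
}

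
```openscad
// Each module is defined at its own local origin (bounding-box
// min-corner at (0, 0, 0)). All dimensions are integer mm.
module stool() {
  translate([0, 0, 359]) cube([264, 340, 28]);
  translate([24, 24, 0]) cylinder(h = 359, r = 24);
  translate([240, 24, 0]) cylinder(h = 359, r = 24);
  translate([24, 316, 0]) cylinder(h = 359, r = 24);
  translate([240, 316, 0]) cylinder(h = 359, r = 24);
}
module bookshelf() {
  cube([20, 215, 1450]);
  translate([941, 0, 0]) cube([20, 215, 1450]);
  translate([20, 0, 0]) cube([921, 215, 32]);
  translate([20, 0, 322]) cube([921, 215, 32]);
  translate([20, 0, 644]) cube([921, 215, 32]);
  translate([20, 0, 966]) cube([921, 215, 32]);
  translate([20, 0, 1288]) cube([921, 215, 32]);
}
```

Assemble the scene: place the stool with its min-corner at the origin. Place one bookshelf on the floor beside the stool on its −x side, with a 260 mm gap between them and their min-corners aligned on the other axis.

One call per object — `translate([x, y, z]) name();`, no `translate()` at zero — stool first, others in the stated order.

stool();
translate([-1221, 0, 0]) bookshelf();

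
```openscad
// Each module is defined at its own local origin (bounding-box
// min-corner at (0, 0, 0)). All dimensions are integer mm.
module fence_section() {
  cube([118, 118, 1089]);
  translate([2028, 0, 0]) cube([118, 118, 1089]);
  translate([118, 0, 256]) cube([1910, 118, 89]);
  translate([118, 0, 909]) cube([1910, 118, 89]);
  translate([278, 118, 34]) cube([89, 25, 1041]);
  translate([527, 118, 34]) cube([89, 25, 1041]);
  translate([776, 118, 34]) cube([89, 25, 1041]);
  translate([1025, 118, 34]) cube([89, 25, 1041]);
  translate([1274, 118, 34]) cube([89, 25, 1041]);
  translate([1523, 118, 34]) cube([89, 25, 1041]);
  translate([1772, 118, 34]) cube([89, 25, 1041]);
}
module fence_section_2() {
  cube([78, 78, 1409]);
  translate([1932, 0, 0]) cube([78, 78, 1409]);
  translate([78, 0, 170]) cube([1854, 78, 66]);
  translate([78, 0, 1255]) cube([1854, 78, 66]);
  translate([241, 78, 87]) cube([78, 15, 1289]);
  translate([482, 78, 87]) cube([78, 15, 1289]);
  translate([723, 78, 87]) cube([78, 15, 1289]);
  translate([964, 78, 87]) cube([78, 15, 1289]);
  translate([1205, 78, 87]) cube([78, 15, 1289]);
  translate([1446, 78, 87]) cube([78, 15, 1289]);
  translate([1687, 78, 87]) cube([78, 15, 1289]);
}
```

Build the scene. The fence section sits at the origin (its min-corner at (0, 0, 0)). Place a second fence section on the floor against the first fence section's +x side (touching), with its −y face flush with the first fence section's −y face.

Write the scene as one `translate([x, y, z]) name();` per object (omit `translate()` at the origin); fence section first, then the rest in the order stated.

fence_section();
translate([2146, 0, 0]) fence_section_2();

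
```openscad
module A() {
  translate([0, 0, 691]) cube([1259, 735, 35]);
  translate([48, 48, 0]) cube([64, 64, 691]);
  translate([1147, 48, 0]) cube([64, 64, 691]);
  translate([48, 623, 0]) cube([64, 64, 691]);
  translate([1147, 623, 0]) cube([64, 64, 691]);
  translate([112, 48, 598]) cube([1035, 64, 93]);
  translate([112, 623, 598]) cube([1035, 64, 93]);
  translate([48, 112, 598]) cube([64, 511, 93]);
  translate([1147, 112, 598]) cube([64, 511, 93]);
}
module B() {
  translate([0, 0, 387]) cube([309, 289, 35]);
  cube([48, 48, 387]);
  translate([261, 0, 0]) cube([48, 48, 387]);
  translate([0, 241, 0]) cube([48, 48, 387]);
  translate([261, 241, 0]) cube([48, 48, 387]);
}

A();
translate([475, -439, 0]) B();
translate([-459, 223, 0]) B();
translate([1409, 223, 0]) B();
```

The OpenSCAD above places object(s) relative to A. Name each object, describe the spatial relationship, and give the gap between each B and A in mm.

Each stool's nearest face is 150 mm from the table's bounding box.

A is a table. B is a stool. Three stools sit around the table at the −y, −x, +x sides. The gap between each stool and the table is 150 mm.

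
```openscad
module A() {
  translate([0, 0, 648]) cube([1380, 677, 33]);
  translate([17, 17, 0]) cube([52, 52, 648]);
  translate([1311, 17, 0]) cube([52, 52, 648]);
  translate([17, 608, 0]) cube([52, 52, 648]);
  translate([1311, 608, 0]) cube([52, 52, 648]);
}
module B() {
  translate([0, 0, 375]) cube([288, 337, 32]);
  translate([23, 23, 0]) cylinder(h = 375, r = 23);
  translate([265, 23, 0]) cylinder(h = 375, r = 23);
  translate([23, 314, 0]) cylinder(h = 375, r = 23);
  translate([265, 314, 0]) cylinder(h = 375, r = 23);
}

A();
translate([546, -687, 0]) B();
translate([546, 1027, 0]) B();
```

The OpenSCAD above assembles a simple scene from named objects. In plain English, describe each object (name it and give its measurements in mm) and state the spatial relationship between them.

A is a table: top 1380 mm (x) × 677 mm (y), 33 mm thick, upper face at z = 681 mm, on four 52×52 mm square legs, each inset 17 mm from the nearest pair of top edges, running from z = 0 to the bottom of the top.

B is a simple wooden stool: a rectangular seat 288 mm (x) by 337 mm (y), 32 mm thick, top face at z = 407 mm, on four round legs, each 46 mm in diameter. The legs rest on z = 0, each leg's axis is inset half a diameter from the nearest pair of seat edges (so the leg's bounding box is flush with the corner).

Two stools sit around the table at the −y, +y sides.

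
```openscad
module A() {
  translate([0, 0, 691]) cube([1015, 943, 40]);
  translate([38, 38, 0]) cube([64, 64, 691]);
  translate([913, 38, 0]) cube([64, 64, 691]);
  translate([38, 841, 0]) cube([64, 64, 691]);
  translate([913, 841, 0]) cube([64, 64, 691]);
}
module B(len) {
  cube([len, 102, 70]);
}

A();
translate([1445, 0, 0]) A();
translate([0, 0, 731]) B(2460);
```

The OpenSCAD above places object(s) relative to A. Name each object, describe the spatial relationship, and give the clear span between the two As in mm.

A is a table. B is a beam. A beam spans the tops of two tables. The clear span between the two tables is 430 mm.

Second table starts at x = 1445; first ends at x = 1015; clear span = 1445 − 1015 = 430 mm.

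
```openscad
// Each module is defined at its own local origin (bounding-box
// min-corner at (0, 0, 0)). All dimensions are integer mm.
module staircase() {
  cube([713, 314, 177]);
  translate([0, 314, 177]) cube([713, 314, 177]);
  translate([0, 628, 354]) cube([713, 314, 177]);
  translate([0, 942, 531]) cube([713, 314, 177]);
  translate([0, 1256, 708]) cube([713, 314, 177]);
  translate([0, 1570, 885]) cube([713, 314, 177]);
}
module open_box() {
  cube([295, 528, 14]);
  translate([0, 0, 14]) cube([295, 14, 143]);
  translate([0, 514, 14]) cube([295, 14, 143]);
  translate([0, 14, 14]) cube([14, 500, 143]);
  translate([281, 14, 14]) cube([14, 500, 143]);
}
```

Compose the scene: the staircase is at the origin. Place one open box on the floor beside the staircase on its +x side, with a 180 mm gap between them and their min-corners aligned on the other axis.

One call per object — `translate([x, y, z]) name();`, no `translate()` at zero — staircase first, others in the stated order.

staircase();
translate([893, 0, 0]) open_box();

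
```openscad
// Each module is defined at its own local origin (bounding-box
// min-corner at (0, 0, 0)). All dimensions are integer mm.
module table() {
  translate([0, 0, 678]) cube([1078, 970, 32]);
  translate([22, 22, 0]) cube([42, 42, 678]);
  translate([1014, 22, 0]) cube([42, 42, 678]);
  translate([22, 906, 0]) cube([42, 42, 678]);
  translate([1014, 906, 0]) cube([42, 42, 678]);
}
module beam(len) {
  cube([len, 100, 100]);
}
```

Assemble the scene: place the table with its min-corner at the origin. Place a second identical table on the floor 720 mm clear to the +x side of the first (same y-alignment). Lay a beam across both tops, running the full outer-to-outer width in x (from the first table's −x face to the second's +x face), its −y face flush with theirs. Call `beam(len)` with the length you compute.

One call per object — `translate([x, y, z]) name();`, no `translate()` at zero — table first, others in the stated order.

table();
translate([1798, 0, 0]) table();
translate([0, 0, 710]) beam(2876);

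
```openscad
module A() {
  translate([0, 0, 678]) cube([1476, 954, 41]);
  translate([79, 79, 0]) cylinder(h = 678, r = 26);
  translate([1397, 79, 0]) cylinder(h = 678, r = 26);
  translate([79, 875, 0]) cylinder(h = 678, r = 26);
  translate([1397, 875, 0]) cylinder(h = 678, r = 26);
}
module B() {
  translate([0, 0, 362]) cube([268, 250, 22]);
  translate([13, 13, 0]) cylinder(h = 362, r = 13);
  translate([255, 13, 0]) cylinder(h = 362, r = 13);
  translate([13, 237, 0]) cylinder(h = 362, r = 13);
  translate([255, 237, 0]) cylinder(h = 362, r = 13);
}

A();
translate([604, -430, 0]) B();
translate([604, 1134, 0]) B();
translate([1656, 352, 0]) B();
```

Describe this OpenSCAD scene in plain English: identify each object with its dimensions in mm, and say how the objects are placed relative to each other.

A is a table with a 1476×954 mm rectangular top, 41 mm thick, top surface at z = 719 mm, supported by four round legs of 52 mm diameter, each leg's bounding box inset 53 mm from the nearest pair of top edges, running from the floor.

B is a simple wooden stool: a rectangular seat 268 mm (x) by 250 mm (y), 22 mm thick, top face at z = 384 mm, on four round legs, each 26 mm in diameter. The legs rest on z = 0, each leg's axis is inset half a diameter from the nearest pair of seat edges (so the leg's bounding box is flush with the corner).

Three stools sit around the table at the −y, +y, +x sides.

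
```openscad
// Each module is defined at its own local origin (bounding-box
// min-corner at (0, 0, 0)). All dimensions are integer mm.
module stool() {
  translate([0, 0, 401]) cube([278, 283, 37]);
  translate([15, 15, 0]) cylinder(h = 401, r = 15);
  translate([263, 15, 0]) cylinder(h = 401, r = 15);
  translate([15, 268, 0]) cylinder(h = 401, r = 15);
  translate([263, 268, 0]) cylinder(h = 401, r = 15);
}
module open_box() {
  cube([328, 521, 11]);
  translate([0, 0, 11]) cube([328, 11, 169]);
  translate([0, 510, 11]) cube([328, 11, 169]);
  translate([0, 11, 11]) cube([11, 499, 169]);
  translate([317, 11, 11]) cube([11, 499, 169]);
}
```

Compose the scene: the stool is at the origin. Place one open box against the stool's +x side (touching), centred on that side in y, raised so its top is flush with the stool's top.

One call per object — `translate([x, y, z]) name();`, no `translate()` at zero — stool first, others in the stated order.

stool();
translate([278, -119, 258]) open_box();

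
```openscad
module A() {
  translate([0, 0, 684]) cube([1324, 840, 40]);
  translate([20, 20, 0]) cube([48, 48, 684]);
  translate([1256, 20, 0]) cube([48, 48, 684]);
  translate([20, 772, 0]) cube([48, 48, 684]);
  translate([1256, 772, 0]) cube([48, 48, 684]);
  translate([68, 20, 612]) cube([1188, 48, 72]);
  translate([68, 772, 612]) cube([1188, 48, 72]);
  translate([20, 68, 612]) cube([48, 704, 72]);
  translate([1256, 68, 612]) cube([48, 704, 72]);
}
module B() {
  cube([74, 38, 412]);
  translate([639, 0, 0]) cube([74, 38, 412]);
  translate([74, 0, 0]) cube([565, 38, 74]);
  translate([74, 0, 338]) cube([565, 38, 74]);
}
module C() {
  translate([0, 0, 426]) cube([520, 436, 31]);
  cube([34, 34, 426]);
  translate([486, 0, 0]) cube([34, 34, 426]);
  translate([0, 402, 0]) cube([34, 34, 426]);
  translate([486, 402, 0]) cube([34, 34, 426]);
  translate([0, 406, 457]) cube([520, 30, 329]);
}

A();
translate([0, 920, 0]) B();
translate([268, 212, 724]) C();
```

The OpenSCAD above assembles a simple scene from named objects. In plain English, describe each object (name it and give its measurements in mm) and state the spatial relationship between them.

A is a table with a 1324×840 mm rectangular top, 40 mm thick, top surface at z = 724 mm, supported by four 48×48 mm square legs, each inset 20 mm from the nearest pair of top edges, running from the floor. Four apron rails, 48 mm thick and 72 mm tall, run between adjacent legs with their top edges flush with the underside of the top and their outer faces flush with the legs' outer faces.

B is a rectangular picture frame lying in the x–z plane (depth along y). The opening is 565 mm wide (x) by 264 mm tall (z), surrounded by a border 74 mm wide on all four sides. The frame is 38 mm deep and is made of two full-height vertical stiles with two horizontal rails fitted between them.

C is a chair: 520×436 mm seat, 31 mm thick, top at z = 457 mm, on four 34 mm square corner legs flush with the seat edges. A 30 mm thick backrest slab spans the full seat width, extending 329 mm above the seat top, its back face flush with the seat's +y edge.

The picture frame is on the floor beside the table on its +y side. The chair is on top of the table.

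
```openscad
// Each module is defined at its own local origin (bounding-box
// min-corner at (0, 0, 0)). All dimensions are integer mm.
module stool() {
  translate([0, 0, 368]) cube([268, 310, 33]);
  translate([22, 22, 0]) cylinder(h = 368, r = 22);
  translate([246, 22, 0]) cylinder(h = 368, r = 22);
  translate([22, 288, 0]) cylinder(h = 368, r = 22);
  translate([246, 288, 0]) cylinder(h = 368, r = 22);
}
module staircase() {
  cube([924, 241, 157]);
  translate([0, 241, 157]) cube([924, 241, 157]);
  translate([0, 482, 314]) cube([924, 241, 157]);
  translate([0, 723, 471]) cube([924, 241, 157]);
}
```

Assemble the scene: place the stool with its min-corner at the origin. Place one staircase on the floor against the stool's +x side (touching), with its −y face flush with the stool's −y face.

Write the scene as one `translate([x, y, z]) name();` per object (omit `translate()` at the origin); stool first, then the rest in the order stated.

stool();
translate([268, 0, 0]) staircase();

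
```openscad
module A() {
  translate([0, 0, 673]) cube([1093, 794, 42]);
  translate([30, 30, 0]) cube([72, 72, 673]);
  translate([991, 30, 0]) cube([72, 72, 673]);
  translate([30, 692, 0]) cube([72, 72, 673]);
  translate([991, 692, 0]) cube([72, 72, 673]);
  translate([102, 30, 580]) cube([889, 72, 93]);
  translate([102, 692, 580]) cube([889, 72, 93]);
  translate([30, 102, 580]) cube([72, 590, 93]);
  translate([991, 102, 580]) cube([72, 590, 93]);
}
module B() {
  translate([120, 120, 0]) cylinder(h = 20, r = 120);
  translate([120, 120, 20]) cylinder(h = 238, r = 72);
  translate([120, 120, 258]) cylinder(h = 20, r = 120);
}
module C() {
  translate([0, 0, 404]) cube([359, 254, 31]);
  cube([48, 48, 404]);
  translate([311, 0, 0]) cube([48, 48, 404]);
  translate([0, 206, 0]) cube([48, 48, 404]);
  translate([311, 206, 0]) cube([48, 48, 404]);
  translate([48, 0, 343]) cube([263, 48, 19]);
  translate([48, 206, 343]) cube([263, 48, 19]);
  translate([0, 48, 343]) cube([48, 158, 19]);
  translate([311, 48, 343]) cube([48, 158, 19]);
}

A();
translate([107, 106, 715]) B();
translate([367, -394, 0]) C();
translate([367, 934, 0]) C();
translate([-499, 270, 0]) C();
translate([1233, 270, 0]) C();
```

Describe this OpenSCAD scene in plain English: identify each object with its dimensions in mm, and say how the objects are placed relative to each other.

A is a table: top 1093 mm (x) × 794 mm (y), 42 mm thick, upper face at z = 715 mm, on four 72×72 mm square legs, each inset 30 mm from the nearest pair of top edges, running from z = 0 to the bottom of the top. Four apron rails, 72 mm thick and 93 mm tall, run between adjacent legs with their top edges flush with the underside of the top and their outer faces flush with the legs' outer faces.

B is a spool: two coaxial disc flanges of radius 120 mm and thickness 20 mm, joined by a core cylinder of radius 72 mm and height 238 mm. The lower flange rests on z = 0 and the three cylinders share a vertical axis.

C is a simple wooden stool: a rectangular seat 359 mm (x) by 254 mm (y), 31 mm thick, top face at z = 435 mm, on four square legs, each 48×48 mm in cross-section. The legs rest on z = 0, each flush with a corner of the seat. Four stretchers, 48 mm wide and 19 mm tall, connect adjacent legs with their undersides at z = 343 mm, each running between the inner faces of the legs it joins and aligned with the legs' outer faces on the other axis.

The spool is on top of the table. Four stools sit around the table at the −y, +y, −x, +x sides.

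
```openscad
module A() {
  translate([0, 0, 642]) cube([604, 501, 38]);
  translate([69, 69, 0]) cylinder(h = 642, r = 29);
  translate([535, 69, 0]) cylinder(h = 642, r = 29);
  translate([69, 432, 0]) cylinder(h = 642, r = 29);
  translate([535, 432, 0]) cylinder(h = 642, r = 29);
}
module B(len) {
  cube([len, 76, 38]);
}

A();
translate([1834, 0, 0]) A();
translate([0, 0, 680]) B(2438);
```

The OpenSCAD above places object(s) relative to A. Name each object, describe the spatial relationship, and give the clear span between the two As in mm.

Second table starts at x = 1834; first ends at x = 604; clear span = 1834 − 604 = 1230 mm.

A is a table. B is a beam. A beam spans the tops of two tables. The clear span between the two tables is 1230 mm.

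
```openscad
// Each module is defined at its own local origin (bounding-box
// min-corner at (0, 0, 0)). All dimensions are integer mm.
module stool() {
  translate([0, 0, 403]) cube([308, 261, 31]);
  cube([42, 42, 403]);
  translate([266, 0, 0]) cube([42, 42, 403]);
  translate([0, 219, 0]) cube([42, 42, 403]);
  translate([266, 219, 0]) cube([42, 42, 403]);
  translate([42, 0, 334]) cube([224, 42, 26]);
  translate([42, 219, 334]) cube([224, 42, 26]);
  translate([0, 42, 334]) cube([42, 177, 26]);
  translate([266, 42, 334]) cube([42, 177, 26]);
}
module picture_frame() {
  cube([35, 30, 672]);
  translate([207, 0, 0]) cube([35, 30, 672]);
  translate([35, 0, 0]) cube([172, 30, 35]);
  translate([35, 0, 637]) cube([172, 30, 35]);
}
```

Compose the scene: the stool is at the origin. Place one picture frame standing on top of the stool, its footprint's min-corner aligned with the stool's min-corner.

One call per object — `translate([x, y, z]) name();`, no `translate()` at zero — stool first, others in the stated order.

stool();
translate([0, 0, 434]) picture_frame();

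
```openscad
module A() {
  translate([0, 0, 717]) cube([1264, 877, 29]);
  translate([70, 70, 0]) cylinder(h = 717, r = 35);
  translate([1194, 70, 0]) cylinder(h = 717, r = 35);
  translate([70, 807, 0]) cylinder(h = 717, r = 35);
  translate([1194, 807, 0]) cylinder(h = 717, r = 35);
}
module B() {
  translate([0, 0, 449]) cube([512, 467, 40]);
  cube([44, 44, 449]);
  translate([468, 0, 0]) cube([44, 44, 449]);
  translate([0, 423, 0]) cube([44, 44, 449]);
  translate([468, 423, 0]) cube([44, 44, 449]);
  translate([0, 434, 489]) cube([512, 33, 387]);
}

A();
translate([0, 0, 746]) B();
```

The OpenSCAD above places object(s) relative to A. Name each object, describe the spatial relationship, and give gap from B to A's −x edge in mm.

A is a table. B is a chair. The chair is on top of the table. The gap from the chair to the table's −x edge is 0 mm.

The chair's min-x is at 0; the table's min-x is 0; gap = 0 mm.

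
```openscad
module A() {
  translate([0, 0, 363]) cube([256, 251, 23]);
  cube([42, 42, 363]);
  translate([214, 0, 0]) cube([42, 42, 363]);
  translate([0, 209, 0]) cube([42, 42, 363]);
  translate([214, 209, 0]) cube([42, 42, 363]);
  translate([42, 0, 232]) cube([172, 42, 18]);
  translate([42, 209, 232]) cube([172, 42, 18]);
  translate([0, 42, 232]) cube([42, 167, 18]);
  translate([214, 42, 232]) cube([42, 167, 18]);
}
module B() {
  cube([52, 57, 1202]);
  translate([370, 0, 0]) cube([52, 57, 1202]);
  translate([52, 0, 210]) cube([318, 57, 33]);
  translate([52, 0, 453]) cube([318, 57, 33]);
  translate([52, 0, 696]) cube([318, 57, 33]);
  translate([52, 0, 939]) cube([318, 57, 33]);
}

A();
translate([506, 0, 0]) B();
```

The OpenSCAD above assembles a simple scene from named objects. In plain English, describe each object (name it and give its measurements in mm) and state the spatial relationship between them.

A is a simple wooden stool: a rectangular seat 256 mm (x) by 251 mm (y), 23 mm thick, top face at z = 386 mm, on four square legs, each 42×42 mm in cross-section. The legs rest on z = 0, each flush with a corner of the seat. Four stretchers, 42 mm wide and 18 mm tall, connect adjacent legs with their undersides at z = 232 mm, each running between the inner faces of the legs it joins and aligned with the legs' outer faces on the other axis.

B is a straight ladder. Two 52×57 mm vertical rails, 1202 mm tall, stand 422 mm apart (outside-to-outside) with their front faces coplanar on the −y side. 4 rungs, each 57 mm deep and 33 mm tall, span between the inner faces of the rails, front faces flush with the rails. The lowest rung's underside is at z = 210 mm and rungs are spaced 243 mm apart (underside to underside).

The ladder is on the floor beside the stool on its +x side.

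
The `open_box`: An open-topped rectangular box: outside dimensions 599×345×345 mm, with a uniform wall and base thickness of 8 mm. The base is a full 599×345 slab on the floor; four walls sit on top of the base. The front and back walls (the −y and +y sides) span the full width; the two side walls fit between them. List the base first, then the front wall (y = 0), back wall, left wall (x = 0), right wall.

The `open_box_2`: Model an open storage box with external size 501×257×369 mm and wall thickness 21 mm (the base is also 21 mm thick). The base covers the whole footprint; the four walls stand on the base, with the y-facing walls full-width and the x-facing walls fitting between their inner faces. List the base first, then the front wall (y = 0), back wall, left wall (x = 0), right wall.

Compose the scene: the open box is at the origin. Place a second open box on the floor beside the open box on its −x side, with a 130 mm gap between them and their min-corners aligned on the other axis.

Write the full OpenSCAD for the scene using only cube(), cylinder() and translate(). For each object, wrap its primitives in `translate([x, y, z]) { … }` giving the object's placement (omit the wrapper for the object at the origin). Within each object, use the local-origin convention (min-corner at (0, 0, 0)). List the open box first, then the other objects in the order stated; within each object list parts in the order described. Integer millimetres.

cube([599, 345, 8]);
translate([0, 0, 8]) cube([599, 8, 337]);
translate([0, 337, 8]) cube([599, 8, 337]);
translate([0, 8, 8]) cube([8, 329, 337]);
translate([591, 8, 8]) cube([8, 329, 337]);
translate([-631, 0, 0]) {
  cube([501, 257, 21]);
  translate([0, 0, 21]) cube([501, 21, 348]);
  translate([0, 236, 21]) cube([501, 21, 348]);
  translate([0, 21, 21]) cube([21, 215, 348]);
  translate([480, 21, 21]) cube([21, 215, 348]);
}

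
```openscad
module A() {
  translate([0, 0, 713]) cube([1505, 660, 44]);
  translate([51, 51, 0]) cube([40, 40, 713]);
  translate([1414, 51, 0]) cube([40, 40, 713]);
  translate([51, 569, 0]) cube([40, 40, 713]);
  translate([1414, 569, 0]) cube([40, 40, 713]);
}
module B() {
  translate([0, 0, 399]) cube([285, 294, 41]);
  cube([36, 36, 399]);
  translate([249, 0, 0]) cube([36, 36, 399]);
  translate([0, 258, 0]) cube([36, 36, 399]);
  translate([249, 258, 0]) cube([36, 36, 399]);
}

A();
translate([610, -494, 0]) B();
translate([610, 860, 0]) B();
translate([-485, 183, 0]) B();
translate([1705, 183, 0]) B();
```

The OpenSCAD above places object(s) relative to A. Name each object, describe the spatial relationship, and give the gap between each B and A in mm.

A is a table. B is a stool. Four stools sit around the table at the −y, +y, −x, +x sides. The gap between each stool and the table is 200 mm.

Each stool's nearest face is 200 mm from the table's bounding box.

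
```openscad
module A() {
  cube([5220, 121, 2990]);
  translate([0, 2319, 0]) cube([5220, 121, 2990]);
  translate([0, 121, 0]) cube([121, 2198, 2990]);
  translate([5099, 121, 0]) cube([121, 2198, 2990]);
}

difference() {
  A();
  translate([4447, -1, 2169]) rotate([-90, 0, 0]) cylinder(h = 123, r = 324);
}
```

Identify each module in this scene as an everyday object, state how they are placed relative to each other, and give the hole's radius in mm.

The subtracted cylinder has r = 324 mm.

A is a house frame. The house frame has a circular hole through its front wall. The hole's radius is 324 mm.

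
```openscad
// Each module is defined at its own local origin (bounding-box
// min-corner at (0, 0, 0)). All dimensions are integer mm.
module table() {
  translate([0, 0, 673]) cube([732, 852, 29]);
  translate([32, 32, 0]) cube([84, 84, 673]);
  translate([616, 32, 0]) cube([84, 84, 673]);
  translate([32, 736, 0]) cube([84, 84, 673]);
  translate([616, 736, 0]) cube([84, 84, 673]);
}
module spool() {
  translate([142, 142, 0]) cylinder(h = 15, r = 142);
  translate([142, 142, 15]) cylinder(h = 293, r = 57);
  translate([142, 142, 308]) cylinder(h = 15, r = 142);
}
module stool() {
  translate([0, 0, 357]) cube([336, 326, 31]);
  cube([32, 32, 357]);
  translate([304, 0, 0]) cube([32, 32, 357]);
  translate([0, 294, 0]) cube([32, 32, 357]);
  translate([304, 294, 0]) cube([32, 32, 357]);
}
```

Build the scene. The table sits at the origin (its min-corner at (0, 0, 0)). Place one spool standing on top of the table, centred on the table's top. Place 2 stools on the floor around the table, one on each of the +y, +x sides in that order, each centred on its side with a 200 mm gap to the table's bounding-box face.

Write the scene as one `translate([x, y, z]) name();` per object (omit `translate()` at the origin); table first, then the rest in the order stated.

table();
translate([224, 284, 702]) spool();
translate([198, 1052, 0]) stool();
translate([932, 263, 0]) stool();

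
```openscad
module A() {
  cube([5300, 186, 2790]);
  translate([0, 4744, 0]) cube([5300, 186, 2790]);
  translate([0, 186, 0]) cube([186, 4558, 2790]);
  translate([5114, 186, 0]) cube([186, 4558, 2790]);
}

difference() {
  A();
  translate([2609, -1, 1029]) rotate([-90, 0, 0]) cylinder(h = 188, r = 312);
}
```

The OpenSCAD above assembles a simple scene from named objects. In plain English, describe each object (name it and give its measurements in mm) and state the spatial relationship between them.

A is a box-shaped house frame (walls only): outside footprint 5300×4930 mm, wall height 2790 mm, wall thickness 186 mm. The two y-facing walls run the full x-width; the two x-facing walls fit between the inner faces of the y-facing walls.

The house frame has a circular hole of radius 312 mm through its front wall, centred at (x = 2609, z = 1029).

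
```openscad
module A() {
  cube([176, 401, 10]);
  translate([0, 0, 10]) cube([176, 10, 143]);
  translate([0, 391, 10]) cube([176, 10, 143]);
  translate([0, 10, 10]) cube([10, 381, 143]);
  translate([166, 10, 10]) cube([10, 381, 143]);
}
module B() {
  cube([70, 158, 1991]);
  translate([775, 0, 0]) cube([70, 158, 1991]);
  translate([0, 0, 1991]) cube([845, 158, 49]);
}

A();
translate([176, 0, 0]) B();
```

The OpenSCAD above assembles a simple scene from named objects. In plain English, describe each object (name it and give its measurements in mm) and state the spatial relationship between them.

A is an open storage box with external size 176×401×153 mm and wall thickness 10 mm (the base is also 10 mm thick). The base covers the whole footprint; the four walls stand on the base, with the y-facing walls full-width and the x-facing walls fitting between their inner faces.

B is a rectangular door frame: two vertical jambs of 70×158 mm section, 1991 mm tall, with a clear opening 705 mm wide between their inner faces. A header 49 mm tall and 158 mm deep lies on top of the jambs and spans the full outside width.

The door frame is against the open box's +x side, with their −y faces flush.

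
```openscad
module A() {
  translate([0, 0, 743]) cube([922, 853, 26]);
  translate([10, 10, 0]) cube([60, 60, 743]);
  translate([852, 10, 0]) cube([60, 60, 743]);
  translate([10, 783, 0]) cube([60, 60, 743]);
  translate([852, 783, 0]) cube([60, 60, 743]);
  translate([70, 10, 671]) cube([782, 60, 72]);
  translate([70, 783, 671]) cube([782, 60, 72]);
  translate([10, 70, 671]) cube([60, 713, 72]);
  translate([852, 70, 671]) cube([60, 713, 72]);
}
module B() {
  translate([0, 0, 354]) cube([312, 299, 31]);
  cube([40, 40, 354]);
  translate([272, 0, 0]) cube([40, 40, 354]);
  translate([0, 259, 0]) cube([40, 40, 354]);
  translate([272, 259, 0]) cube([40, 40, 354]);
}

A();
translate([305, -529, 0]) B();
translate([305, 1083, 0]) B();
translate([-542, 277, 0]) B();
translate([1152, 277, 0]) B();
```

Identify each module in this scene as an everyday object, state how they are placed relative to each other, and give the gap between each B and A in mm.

Each stool's nearest face is 230 mm from the table's bounding box.

A is a table. B is a stool. Four stools sit around the table at the −y, +y, −x, +x sides. The gap between each stool and the table is 230 mm.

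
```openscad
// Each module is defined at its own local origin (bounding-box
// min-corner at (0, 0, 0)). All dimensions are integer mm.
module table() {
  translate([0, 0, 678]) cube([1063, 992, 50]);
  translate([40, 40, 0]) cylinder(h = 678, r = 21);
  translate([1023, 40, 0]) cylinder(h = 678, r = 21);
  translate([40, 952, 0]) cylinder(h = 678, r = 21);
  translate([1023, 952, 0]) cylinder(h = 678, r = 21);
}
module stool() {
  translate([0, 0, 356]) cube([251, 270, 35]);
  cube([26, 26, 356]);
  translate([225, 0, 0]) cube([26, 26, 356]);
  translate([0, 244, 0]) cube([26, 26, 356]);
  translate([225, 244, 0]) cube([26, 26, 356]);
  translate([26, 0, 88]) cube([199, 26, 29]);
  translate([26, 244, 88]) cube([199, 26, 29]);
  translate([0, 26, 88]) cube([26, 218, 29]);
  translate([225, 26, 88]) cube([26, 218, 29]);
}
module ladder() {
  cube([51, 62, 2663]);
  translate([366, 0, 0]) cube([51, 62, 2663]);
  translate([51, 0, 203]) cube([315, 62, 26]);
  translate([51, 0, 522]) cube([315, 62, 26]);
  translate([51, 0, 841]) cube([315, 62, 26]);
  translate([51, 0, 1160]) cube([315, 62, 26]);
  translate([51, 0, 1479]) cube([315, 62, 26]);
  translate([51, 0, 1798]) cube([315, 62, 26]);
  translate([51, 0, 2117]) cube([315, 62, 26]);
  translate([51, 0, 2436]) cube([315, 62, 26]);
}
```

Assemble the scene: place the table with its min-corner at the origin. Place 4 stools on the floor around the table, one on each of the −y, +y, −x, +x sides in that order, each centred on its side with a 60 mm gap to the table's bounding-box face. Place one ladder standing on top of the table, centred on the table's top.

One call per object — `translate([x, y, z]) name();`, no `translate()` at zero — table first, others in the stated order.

table();
translate([406, -330, 0]) stool();
translate([406, 1052, 0]) stool();
translate([-311, 361, 0]) stool();
translate([1123, 361, 0]) stool();
translate([323, 465, 728]) ladder();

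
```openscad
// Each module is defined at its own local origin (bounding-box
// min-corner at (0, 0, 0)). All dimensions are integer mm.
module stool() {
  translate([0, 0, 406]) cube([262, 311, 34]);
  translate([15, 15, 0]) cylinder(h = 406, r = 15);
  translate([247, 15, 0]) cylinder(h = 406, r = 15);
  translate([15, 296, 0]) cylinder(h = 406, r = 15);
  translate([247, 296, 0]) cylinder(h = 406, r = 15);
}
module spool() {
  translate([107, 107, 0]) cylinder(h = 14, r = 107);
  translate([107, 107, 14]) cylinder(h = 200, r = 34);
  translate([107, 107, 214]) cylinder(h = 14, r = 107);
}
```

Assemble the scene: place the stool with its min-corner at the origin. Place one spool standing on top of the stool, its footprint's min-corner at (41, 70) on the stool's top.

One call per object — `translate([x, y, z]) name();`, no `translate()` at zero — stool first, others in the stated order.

stool();
translate([41, 70, 440]) spool();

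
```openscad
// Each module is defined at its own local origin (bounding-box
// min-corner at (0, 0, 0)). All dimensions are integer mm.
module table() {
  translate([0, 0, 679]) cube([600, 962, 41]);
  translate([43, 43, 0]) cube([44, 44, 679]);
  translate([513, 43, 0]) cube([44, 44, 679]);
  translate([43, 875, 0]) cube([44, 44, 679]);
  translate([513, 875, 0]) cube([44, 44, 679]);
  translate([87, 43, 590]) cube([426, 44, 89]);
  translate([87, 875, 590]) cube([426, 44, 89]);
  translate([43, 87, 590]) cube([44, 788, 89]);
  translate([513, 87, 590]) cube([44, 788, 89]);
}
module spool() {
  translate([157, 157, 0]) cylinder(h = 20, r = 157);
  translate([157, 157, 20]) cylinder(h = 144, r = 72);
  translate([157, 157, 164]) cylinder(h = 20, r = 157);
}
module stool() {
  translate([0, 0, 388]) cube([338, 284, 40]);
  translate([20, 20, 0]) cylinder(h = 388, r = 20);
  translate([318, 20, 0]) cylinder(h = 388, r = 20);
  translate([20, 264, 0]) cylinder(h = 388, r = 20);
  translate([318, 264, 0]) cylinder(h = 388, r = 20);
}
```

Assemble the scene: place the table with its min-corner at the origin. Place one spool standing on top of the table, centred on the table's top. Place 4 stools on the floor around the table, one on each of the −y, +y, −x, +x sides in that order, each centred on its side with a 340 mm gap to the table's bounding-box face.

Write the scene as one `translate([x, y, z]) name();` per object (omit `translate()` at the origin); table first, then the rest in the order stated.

table();
translate([143, 324, 720]) spool();
translate([131, -624, 0]) stool();
translate([131, 1302, 0]) stool();
translate([-678, 339, 0]) stool();
translate([940, 339, 0]) stool();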